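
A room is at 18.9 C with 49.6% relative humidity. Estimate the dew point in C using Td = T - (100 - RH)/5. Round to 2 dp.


Td = 18.9 - (100-49.6)/5 = 8.82 C

8.82 C


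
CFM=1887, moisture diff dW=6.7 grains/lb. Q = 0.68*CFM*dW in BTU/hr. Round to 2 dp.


Q = 0.68 * 1887 * 6.7 = 8597.17 BTU/hr

8597.17 BTU/hr


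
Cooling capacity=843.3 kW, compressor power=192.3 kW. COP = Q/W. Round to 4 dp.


COP = 843.3 / 192.3 = 4.3853

4.3853


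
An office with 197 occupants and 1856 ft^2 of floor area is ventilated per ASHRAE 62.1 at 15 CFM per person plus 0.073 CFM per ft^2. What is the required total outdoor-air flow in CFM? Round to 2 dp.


Total = 197*15 + 1856*0.073 = 3090.49 CFM

3090.49 CFM


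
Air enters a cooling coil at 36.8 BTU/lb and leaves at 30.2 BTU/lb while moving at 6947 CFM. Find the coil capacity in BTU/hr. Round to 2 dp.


Q = 4.5 * 6947 * (36.8 - 30.2) = 206325.90 BTU/hr

206325.90 BTU/hr


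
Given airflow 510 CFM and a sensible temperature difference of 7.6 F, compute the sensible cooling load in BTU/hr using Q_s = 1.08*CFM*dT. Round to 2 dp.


Q = 1.08 * 510 * 7.6 = 4186.08 BTU/hr

4186.08 BTU/hr


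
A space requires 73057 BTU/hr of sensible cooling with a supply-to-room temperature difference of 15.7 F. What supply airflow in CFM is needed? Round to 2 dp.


CFM = 73057 / (1.08 * 15.7) = 4308.62

4308.62 CFM


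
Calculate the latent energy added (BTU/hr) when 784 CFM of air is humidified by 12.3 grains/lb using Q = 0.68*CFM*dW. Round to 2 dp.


Q = 0.68 * 784 * 12.3 = 6557.38 BTU/hr

6557.38 BTU/hr


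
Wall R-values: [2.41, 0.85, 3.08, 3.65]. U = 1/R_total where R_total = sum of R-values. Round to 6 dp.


R_total = 2.41 + 0.85 + 3.08 + 3.65 = 9.99
U = 1/9.99 = 0.100100

0.100100


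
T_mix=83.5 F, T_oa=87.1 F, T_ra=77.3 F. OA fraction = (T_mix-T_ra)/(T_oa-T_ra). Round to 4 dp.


frac = (83.5 - 77.3) / (87.1 - 77.3) = 0.6327

0.6327


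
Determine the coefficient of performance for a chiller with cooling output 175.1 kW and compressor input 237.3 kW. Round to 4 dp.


COP = 175.1 / 237.3 = 0.7379

0.7379


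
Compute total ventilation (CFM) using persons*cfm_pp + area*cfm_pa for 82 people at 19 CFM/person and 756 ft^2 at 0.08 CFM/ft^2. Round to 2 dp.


Total = 82*19 + 756*0.08 = 1618.48 CFM

1618.48 CFM


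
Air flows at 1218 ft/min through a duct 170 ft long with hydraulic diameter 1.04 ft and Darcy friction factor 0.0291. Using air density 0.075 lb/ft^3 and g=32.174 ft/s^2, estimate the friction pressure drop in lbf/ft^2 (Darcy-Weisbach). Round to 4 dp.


v_fps = 1218/60 = 20.3 ft/s
dp = 0.0291*(170/1.04)*0.075*20.3^2/(2*32.174) = 2.2847 lbf/ft^2

2.2847 lbf/ft^2


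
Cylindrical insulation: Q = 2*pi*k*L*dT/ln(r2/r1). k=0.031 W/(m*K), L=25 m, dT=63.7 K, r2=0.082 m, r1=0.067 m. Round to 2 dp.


Q = 2*pi*0.031*25*63.7/ln(0.082/0.067) = 1535.37 W

1535.37 W


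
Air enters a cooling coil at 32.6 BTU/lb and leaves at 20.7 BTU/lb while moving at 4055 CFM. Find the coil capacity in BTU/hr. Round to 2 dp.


Q = 4.5 * 4055 * (32.6 - 20.7) = 217145.25 BTU/hr

217145.25 BTU/hr


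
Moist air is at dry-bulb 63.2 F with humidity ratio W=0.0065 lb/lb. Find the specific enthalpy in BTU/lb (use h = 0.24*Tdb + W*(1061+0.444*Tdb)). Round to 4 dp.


h = 0.24*63.2 + 0.0065*(1061+0.444*63.2) = 22.2469 BTU/lb

22.2469 BTU/lb


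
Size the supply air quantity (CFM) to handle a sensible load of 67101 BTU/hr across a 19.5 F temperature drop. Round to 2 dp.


CFM = 67101 / (1.08 * 19.5) = 3186.18

3186.18 CFM


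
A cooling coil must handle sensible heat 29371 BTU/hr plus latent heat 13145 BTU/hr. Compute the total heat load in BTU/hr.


Qt = 29371 + 13145 = 42516 BTU/hr

42516 BTU/hr


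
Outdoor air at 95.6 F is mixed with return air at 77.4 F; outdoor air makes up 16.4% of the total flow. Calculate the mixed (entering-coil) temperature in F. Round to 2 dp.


T_mix = 77.4 + (16.4/100)*(95.6-77.4) = 80.38 F

80.38 F


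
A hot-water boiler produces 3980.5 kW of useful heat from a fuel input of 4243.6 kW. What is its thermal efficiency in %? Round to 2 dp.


eta = (3980.5/4243.6)*100 = 93.80 %

93.80 %


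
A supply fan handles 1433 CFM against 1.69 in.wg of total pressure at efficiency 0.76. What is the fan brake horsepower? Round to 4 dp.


BHP = 1433 * 1.69 / (6356 * 0.76) = 0.5013 hp

0.5013 hp


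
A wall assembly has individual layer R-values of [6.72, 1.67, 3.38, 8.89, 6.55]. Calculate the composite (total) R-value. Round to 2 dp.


R_total = 6.72 + 1.67 + 3.38 + 8.89 + 6.55 = 27.21

27.21


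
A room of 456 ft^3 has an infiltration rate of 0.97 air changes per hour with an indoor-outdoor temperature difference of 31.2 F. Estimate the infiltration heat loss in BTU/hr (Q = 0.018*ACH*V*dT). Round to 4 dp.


Q = 0.018 * 0.97 * 456 * 31.2 = 248.4069 BTU/hr

248.4069 BTU/hr


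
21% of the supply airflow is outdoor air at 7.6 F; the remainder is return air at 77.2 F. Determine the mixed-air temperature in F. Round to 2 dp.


T_mix = 0.21*7.6 + 0.79*77.2 = 62.58 F

62.58 F


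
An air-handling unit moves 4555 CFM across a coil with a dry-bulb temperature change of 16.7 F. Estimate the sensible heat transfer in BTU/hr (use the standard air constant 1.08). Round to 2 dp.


Q = 1.08 * 4555 * 16.7 = 82153.98 BTU/hr

82153.98 BTU/hr


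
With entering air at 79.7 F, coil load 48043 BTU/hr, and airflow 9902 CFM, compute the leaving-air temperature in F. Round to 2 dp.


dT = 48043/(1.08*9902) = 4.4925
T_leave = 79.7 - 4.4925 = 75.21 F

75.21 F


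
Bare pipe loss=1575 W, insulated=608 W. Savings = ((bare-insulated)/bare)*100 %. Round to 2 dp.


Savings = ((1575-608)/1575)*100 = 61.40 %

61.40 %


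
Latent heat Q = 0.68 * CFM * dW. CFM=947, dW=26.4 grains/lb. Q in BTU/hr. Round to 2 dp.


Q = 0.68 * 947 * 26.4 = 17000.54 BTU/hr

17000.54 BTU/hr


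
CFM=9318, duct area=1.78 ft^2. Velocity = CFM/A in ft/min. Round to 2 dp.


V = 9318 / 1.78 = 5234.83 ft/min

5234.83 ft/min


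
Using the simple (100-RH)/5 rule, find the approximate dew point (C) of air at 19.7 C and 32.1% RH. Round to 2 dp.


Td = 19.7 - (100-32.1)/5 = 6.12 C

6.12 C


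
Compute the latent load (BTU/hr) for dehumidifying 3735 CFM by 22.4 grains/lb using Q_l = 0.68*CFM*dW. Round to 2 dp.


Q = 0.68 * 3735 * 22.4 = 56891.52 BTU/hr

56891.52 BTU/hr


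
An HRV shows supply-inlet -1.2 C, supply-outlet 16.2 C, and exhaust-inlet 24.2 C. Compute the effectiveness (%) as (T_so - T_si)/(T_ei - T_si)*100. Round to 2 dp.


eff = (16.2-(-1.2))/(24.2-(-1.2))*100 = 68.50 %

68.50 %


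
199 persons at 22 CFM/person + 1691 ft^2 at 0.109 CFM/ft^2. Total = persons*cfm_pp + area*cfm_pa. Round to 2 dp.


Total = 199*22 + 1691*0.109 = 4562.32 CFM

4562.32 CFM


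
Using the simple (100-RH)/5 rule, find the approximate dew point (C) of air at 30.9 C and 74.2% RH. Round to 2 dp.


Td = 30.9 - (100-74.2)/5 = 25.74 C

25.74 C


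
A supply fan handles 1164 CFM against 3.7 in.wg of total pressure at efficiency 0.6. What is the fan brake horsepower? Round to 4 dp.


BHP = 1164 * 3.7 / (6356 * 0.6) = 1.1293 hp

1.1293 hp


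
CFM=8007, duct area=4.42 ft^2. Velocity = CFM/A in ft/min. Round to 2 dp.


V = 8007 / 4.42 = 1811.54 ft/min

1811.54 ft/min


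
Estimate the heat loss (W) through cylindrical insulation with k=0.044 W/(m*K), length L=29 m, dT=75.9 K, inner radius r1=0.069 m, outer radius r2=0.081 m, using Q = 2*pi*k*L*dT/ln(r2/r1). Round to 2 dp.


Q = 2*pi*0.044*29*75.9/ln(0.081/0.069) = 3795.10 W

3795.10 W


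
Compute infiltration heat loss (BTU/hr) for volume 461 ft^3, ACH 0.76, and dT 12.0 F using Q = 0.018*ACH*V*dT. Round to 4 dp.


Q = 0.018 * 0.76 * 461 * 12.0 = 75.6778 BTU/hr

75.6778 BTU/hr


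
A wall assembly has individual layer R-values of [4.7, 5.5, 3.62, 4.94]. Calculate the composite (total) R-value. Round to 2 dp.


R_total = 4.7 + 5.5 + 3.62 + 4.94 = 18.76

18.76


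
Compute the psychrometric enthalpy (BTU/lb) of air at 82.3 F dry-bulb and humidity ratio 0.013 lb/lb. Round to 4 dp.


h = 0.24*82.3 + 0.013*(1061+0.444*82.3) = 34.0200 BTU/lb

34.0200 BTU/lb


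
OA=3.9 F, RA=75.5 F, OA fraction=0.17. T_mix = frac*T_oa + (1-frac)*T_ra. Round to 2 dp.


T_mix = 0.17*3.9 + 0.83*75.5 = 63.33 F

63.33 F


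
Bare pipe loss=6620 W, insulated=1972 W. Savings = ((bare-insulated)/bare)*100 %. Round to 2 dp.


Savings = ((6620-1972)/6620)*100 = 70.21 %

70.21 %


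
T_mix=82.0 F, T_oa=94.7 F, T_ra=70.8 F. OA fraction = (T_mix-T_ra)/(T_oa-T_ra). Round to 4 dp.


frac = (82.0 - 70.8) / (94.7 - 70.8) = 0.4686

0.4686


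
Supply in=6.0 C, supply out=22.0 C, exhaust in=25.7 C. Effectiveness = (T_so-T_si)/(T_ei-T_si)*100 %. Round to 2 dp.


eff = (22.0-6.0)/(25.7-6.0)*100 = 81.22 %

81.22 %


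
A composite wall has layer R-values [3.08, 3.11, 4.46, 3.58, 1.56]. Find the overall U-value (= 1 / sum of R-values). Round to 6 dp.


R_total = 3.08 + 3.11 + 4.46 + 3.58 + 1.56 = 15.79
U = 1/15.79 = 0.063331

0.063331


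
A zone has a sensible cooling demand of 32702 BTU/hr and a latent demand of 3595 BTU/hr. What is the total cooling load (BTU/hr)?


Qt = 32702 + 3595 = 36297 BTU/hr

36297 BTU/hr


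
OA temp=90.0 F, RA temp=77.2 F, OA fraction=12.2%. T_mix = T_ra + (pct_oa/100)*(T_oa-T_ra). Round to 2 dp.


T_mix = 77.2 + (12.2/100)*(90.0-77.2) = 78.76 F

78.76 F


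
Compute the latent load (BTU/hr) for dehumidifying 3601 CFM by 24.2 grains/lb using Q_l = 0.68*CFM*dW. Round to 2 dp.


Q = 0.68 * 3601 * 24.2 = 59258.06 BTU/hr

59258.06 BTU/hr


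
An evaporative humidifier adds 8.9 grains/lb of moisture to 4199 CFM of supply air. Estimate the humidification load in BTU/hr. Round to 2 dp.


Q = 0.68 * 4199 * 8.9 = 25412.35 BTU/hr

25412.35 BTU/hr


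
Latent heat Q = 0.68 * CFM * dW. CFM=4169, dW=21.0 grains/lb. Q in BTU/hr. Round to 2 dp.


Q = 0.68 * 4169 * 21.0 = 59533.32 BTU/hr

59533.32 BTU/hr


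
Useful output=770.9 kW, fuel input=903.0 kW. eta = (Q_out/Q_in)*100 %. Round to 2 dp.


eta = (770.9/903.0)*100 = 85.37 %

85.37 %


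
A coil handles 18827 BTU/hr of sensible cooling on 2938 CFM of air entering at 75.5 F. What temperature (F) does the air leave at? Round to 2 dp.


dT = 18827/(1.08*2938) = 5.9334
T_leave = 75.5 - 5.9334 = 69.57 F

69.57 F


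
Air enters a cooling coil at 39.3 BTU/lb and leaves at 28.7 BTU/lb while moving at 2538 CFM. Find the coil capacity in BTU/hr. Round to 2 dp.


Q = 4.5 * 2538 * (39.3 - 28.7) = 121062.60 BTU/hr

121062.60 BTU/hr


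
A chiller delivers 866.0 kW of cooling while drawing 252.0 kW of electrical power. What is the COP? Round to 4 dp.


COP = 866.0 / 252.0 = 3.4365

3.4365


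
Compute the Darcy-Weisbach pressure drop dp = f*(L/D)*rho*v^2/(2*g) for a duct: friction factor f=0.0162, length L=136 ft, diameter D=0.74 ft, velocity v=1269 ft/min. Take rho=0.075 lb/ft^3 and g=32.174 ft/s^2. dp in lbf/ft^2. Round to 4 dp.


v_fps = 1269/60 = 21.15 ft/s
dp = 0.0162*(136/0.74)*0.075*21.15^2/(2*32.174) = 1.5523 lbf/ft^2

1.5523 lbf/ft^2


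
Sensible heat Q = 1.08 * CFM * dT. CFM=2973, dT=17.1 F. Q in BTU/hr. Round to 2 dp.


Q = 1.08 * 2973 * 17.1 = 54905.36 BTU/hr

54905.36 BTU/hr


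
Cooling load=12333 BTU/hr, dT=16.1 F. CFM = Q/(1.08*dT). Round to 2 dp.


CFM = 12333 / (1.08 * 16.1) = 709.28

709.28 CFM


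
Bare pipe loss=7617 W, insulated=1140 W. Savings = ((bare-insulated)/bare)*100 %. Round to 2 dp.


Savings = ((7617-1140)/7617)*100 = 85.03 %

85.03 %


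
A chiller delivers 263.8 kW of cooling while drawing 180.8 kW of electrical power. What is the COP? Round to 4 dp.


COP = 263.8 / 180.8 = 1.4591

1.4591


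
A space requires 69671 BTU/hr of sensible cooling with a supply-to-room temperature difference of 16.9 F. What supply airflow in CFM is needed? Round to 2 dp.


CFM = 69671 / (1.08 * 16.9) = 3817.17

3817.17 CFM


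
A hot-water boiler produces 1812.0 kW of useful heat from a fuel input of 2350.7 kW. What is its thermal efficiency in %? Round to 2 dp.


eta = (1812.0/2350.7)*100 = 77.08 %

77.08 %


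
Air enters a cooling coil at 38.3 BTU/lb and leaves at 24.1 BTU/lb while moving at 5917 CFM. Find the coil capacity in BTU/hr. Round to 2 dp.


Q = 4.5 * 5917 * (38.3 - 24.1) = 378096.30 BTU/hr

378096.30 BTU/hr


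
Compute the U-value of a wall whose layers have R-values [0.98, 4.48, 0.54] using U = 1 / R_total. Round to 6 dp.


R_total = 0.98 + 4.48 + 0.54 = 6.00
U = 1/6.00 = 0.166667

0.166667


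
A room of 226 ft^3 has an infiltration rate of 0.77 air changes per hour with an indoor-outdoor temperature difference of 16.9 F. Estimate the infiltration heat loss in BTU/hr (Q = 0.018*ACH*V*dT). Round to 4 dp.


Q = 0.018 * 0.77 * 226 * 16.9 = 52.9369 BTU/hr

52.9369 BTU/hr


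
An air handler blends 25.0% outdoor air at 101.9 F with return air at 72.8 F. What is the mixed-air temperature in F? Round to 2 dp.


T_mix = 72.8 + (25.0/100)*(101.9-72.8) = 80.08 F

80.08 F


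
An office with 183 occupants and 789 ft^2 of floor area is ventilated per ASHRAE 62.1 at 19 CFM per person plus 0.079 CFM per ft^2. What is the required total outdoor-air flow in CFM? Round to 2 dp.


Total = 183*19 + 789*0.079 = 3539.33 CFM

3539.33 CFM


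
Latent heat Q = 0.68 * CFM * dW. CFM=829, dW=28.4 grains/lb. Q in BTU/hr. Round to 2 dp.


Q = 0.68 * 829 * 28.4 = 16009.65 BTU/hr

16009.65 BTU/hr


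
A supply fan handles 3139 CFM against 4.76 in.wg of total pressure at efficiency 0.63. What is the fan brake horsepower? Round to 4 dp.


BHP = 3139 * 4.76 / (6356 * 0.63) = 3.7314 hp

3.7314 hp


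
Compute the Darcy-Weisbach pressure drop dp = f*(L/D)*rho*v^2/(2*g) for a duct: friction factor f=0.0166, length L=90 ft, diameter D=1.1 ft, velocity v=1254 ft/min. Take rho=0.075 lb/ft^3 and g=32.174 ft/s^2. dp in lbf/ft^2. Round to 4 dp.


v_fps = 1254/60 = 20.9 ft/s
dp = 0.0166*(90/1.1)*0.075*20.9^2/(2*32.174) = 0.6915 lbf/ft^2

0.6915 lbf/ft^2


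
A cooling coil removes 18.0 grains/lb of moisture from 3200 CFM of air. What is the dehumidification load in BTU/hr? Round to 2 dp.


Q = 0.68 * 3200 * 18.0 = 39168.00 BTU/hr

39168.00 BTU/hr


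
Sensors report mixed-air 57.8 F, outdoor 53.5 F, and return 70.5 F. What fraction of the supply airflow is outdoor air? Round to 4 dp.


frac = (57.8 - 70.5) / (53.5 - 70.5) = 0.7471

0.7471


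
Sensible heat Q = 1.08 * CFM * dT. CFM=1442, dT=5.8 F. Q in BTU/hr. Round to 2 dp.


Q = 1.08 * 1442 * 5.8 = 9032.69 BTU/hr

9032.69 BTU/hr


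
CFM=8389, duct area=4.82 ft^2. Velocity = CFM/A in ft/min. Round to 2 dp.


V = 8389 / 4.82 = 1740.46 ft/min

1740.46 ft/min


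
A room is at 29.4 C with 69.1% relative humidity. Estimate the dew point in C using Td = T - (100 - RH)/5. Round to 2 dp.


Td = 29.4 - (100-69.1)/5 = 23.22 C

23.22 C


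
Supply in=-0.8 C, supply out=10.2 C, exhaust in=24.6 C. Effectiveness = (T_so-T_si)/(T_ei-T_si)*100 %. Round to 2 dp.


eff = (10.2-(-0.8))/(24.6-(-0.8))*100 = 43.31 %

43.31 %


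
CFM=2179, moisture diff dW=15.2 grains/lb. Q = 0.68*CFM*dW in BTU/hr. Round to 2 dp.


Q = 0.68 * 2179 * 15.2 = 22522.14 BTU/hr

22522.14 BTU/hr


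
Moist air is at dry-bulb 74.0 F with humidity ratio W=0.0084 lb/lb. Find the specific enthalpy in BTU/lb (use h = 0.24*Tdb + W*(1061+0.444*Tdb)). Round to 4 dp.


h = 0.24*74.0 + 0.0084*(1061+0.444*74.0) = 26.9484 BTU/lb

26.9484 BTU/lb


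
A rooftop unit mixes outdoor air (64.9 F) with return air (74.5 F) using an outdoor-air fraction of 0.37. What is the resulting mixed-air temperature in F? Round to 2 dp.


T_mix = 0.37*64.9 + 0.63*74.5 = 70.95 F

70.95 F


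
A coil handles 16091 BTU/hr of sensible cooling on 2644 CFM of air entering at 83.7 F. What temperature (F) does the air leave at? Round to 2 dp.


dT = 16091/(1.08*2644) = 5.6351
T_leave = 83.7 - 5.6351 = 78.06 F

78.06 F


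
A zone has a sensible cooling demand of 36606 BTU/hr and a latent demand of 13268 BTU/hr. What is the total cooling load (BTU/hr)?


Qt = 36606 + 13268 = 49874 BTU/hr

49874 BTU/hr


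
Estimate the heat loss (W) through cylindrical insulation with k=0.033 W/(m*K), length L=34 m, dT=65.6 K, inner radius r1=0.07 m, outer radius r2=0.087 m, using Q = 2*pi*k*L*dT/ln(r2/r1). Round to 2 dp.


Q = 2*pi*0.033*34*65.6/ln(0.087/0.07) = 2127.12 W

2127.12 W


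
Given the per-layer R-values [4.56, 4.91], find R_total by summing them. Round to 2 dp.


R_total = 4.56 + 4.91 = 9.47

9.47


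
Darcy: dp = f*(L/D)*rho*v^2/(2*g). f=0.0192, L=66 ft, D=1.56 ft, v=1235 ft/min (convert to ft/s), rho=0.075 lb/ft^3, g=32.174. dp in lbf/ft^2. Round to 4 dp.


v_fps = 1235/60 = 20.5833 ft/s
dp = 0.0192*(66/1.56)*0.075*20.5833^2/(2*32.174) = 0.4011 lbf/ft^2

0.4011 lbf/ft^2


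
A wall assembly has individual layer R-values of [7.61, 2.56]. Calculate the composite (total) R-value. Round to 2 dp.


R_total = 7.61 + 2.56 = 10.17

10.17


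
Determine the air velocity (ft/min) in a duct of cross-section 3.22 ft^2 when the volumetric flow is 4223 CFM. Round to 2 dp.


V = 4223 / 3.22 = 1311.49 ft/min

1311.49 ft/min


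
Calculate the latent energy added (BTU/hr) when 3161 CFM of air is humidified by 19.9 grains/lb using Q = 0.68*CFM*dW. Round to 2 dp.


Q = 0.68 * 3161 * 19.9 = 42774.65 BTU/hr

42774.65 BTU/hr


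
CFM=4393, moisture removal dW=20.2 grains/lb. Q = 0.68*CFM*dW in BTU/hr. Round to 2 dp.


Q = 0.68 * 4393 * 20.2 = 60342.25 BTU/hr

60342.25 BTU/hr


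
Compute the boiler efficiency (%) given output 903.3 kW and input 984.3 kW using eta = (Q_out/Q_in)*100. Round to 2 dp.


eta = (903.3/984.3)*100 = 91.77 %

91.77 %


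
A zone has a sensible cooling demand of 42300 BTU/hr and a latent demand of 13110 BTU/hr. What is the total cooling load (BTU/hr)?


Qt = 42300 + 13110 = 55410 BTU/hr

55410 BTU/hr


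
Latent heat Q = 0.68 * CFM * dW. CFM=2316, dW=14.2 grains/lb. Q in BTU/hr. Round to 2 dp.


Q = 0.68 * 2316 * 14.2 = 22363.30 BTU/hr

22363.30 BTU/hr


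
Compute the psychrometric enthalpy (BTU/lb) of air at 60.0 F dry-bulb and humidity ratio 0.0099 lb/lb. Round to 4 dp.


h = 0.24*60.0 + 0.0099*(1061+0.444*60.0) = 25.1676 BTU/lb

25.1676 BTU/lb


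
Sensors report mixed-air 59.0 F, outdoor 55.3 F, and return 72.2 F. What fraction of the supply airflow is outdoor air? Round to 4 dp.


frac = (59.0 - 72.2) / (55.3 - 72.2) = 0.7811

0.7811


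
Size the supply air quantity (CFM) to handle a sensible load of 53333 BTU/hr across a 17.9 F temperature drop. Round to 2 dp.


CFM = 53333 / (1.08 * 17.9) = 2758.79

2758.79 CFM


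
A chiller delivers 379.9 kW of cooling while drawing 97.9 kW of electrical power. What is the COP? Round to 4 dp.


COP = 379.9 / 97.9 = 3.8805

3.8805


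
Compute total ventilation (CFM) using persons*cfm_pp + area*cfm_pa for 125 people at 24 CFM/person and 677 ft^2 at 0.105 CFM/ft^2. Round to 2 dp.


Total = 125*24 + 677*0.105 = 3071.09 CFM

3071.09 CFM


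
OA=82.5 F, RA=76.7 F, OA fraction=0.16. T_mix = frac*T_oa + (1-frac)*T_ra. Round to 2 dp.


T_mix = 0.16*82.5 + 0.84*76.7 = 77.63 F

77.63 F


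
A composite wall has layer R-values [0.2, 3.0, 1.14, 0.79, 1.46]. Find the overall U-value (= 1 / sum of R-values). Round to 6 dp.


R_total = 0.2 + 3.0 + 1.14 + 0.79 + 1.46 = 6.59
U = 1/6.59 = 0.151745

0.151745


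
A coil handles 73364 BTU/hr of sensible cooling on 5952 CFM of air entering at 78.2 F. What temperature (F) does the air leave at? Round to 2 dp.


dT = 73364/(1.08*5952) = 11.4129
T_leave = 78.2 - 11.4129 = 66.79 F

66.79 F


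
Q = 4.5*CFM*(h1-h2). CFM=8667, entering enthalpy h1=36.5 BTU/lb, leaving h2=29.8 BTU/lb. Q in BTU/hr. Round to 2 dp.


Q = 4.5 * 8667 * (36.5 - 29.8) = 261310.05 BTU/hr

261310.05 BTU/hr


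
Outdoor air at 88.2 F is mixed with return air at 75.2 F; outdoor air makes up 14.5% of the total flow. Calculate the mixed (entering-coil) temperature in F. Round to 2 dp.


T_mix = 75.2 + (14.5/100)*(88.2-75.2) = 77.09 F

77.09 F


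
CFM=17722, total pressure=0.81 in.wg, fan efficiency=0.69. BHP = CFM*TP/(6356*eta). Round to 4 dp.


BHP = 17722 * 0.81 / (6356 * 0.69) = 3.2731 hp

3.2731 hp


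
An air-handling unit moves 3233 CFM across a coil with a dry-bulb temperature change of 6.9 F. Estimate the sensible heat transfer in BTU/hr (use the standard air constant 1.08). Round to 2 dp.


Q = 1.08 * 3233 * 6.9 = 24092.32 BTU/hr

24092.32 BTU/hr


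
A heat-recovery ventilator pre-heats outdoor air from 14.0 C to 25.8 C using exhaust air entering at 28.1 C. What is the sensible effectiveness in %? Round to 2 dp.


eff = (25.8-14.0)/(28.1-14.0)*100 = 83.69 %

83.69 %


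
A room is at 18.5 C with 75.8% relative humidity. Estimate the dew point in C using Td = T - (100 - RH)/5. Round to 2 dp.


Td = 18.5 - (100-75.8)/5 = 13.66 C

13.66 C


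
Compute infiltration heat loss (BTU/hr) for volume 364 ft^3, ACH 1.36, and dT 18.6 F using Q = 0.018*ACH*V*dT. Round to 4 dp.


Q = 0.018 * 1.36 * 364 * 18.6 = 165.7394 BTU/hr

165.7394 BTU/hr


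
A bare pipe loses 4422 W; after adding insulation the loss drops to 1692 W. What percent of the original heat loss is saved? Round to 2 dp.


Savings = ((4422-1692)/4422)*100 = 61.74 %

61.74 %


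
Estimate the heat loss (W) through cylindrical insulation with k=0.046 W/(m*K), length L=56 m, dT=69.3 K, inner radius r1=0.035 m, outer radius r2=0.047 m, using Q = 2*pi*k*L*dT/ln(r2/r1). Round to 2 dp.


Q = 2*pi*0.046*56*69.3/ln(0.047/0.035) = 3804.80 W

3804.80 W


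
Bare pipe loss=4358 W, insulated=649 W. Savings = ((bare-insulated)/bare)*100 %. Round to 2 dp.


Savings = ((4358-649)/4358)*100 = 85.11 %

85.11 %


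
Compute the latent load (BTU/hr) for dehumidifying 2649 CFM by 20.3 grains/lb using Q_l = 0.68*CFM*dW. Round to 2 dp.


Q = 0.68 * 2649 * 20.3 = 36566.80 BTU/hr

36566.80 BTU/hr


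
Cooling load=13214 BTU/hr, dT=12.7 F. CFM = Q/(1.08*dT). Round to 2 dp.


CFM = 13214 / (1.08 * 12.7) = 963.40

963.40 CFM


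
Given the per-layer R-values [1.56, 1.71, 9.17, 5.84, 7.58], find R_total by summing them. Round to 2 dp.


R_total = 1.56 + 1.71 + 9.17 + 5.84 + 7.58 = 25.86

25.86


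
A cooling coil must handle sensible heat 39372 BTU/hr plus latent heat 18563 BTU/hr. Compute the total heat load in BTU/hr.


Qt = 39372 + 18563 = 57935 BTU/hr

57935 BTU/hr


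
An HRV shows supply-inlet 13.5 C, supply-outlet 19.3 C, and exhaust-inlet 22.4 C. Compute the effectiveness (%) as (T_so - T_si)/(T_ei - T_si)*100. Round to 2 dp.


eff = (19.3-13.5)/(22.4-13.5)*100 = 65.17 %

65.17 %


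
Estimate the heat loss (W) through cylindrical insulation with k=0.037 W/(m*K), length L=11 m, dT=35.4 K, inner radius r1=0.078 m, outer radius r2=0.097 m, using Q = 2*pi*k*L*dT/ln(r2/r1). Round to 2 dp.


Q = 2*pi*0.037*11*35.4/ln(0.097/0.078) = 415.26 W

415.26 W


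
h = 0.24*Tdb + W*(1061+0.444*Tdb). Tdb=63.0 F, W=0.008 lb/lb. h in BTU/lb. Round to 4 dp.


h = 0.24*63.0 + 0.008*(1061+0.444*63.0) = 23.8318 BTU/lb

23.8318 BTU/lb


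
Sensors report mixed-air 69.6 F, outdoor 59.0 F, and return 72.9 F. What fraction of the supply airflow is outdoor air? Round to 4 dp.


frac = (69.6 - 72.9) / (59.0 - 72.9) = 0.2374

0.2374


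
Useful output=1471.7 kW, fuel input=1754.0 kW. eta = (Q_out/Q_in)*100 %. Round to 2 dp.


eta = (1471.7/1754.0)*100 = 83.91 %

83.91 %


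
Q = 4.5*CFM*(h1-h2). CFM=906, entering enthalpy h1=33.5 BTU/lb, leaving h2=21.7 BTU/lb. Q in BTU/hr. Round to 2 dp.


Q = 4.5 * 906 * (33.5 - 21.7) = 48108.60 BTU/hr

48108.60 BTU/hr


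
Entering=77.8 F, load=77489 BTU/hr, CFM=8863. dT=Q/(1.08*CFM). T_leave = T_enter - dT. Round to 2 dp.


dT = 77489/(1.08*8863) = 8.0953
T_leave = 77.8 - 8.0953 = 69.70 F

69.70 F


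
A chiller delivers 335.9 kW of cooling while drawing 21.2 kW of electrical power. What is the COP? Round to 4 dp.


COP = 335.9 / 21.2 = 15.8443

15.8443


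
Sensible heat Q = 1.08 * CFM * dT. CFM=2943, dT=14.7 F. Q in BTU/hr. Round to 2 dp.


Q = 1.08 * 2943 * 14.7 = 46723.07 BTU/hr

46723.07 BTU/hr


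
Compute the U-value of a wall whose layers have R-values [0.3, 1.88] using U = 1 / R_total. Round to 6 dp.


R_total = 0.3 + 1.88 = 2.18
U = 1/2.18 = 0.458716

0.458716


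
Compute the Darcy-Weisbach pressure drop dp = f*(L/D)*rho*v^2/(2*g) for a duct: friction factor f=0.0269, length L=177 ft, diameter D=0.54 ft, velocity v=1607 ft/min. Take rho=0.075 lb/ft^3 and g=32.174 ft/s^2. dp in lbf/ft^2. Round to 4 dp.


v_fps = 1607/60 = 26.7833 ft/s
dp = 0.0269*(177/0.54)*0.075*26.7833^2/(2*32.174) = 7.3720 lbf/ft^2

7.3720 lbf/ft^2


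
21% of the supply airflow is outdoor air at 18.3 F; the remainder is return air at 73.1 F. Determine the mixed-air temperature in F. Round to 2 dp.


T_mix = 0.21*18.3 + 0.79*73.1 = 61.59 F

61.59 F


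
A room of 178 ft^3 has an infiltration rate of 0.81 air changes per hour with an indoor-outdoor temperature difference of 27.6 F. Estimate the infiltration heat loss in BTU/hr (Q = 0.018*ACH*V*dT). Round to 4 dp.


Q = 0.018 * 0.81 * 178 * 27.6 = 71.6286 BTU/hr

71.6286 BTU/hr


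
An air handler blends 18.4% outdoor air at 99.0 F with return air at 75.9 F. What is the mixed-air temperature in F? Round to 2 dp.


T_mix = 75.9 + (18.4/100)*(99.0-75.9) = 80.15 F

80.15 F


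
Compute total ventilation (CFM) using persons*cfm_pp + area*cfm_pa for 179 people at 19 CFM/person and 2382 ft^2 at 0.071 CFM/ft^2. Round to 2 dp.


Total = 179*19 + 2382*0.071 = 3570.12 CFM

3570.12 CFM


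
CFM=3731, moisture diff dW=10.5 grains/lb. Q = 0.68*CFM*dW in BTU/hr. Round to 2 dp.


Q = 0.68 * 3731 * 10.5 = 26639.34 BTU/hr

26639.34 BTU/hr


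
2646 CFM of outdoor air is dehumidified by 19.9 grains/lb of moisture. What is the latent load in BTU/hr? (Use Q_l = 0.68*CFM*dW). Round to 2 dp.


Q = 0.68 * 2646 * 19.9 = 35805.67 BTU/hr

35805.67 BTU/hr


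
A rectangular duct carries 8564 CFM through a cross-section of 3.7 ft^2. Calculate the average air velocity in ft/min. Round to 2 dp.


V = 8564 / 3.7 = 2314.59 ft/min

2314.59 ft/min


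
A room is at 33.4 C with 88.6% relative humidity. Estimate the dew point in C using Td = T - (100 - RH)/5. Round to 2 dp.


Td = 33.4 - (100-88.6)/5 = 31.12 C

31.12 C


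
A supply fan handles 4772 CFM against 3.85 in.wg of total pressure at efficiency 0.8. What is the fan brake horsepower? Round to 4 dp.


BHP = 4772 * 3.85 / (6356 * 0.8) = 3.6132 hp

3.6132 hp


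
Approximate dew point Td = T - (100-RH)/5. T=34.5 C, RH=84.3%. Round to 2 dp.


Td = 34.5 - (100-84.3)/5 = 31.36 C

31.36 C


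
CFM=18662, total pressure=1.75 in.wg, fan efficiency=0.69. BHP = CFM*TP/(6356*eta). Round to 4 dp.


BHP = 18662 * 1.75 / (6356 * 0.69) = 7.4467 hp

7.4467 hp


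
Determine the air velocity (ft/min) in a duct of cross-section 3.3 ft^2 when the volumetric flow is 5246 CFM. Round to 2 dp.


V = 5246 / 3.3 = 1589.70 ft/min

1589.70 ft/min


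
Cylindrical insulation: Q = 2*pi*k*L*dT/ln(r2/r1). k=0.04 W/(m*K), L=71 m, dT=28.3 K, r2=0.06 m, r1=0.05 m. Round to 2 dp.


Q = 2*pi*0.04*71*28.3/ln(0.06/0.05) = 2769.79 W

2769.79 W


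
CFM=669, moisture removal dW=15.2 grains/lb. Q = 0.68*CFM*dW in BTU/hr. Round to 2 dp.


Q = 0.68 * 669 * 15.2 = 6914.78 BTU/hr

6914.78 BTU/hr


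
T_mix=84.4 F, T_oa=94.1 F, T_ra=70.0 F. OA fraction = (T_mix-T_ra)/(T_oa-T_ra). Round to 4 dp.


frac = (84.4 - 70.0) / (94.1 - 70.0) = 0.5975

0.5975


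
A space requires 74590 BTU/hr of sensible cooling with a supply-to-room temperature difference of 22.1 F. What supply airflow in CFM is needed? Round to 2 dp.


CFM = 74590 / (1.08 * 22.1) = 3125.10

3125.10 CFM


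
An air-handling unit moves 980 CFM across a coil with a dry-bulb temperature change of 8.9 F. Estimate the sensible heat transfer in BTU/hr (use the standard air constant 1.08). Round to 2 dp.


Q = 1.08 * 980 * 8.9 = 9419.76 BTU/hr

9419.76 BTU/hr


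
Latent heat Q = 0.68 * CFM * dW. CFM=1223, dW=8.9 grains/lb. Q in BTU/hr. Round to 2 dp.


Q = 0.68 * 1223 * 8.9 = 7401.60 BTU/hr

7401.60 BTU/hr


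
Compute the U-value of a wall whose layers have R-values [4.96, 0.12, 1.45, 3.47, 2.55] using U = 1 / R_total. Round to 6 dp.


R_total = 4.96 + 0.12 + 1.45 + 3.47 + 2.55 = 12.55
U = 1/12.55 = 0.079681

0.079681


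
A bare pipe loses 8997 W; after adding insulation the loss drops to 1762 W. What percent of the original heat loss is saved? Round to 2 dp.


Savings = ((8997-1762)/8997)*100 = 80.42 %

80.42 %


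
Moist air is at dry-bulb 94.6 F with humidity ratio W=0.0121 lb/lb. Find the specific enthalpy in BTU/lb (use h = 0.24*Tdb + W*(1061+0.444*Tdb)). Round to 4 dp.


h = 0.24*94.6 + 0.0121*(1061+0.444*94.6) = 36.0503 BTU/lb

36.0503 BTU/lb


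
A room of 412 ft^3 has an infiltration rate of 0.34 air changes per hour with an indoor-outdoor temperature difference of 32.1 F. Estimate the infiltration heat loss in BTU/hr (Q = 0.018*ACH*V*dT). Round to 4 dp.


Q = 0.018 * 0.34 * 412 * 32.1 = 80.9382 BTU/hr

80.9382 BTU/hr


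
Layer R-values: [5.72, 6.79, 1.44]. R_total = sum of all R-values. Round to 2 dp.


R_total = 5.72 + 6.79 + 1.44 = 13.95

13.95


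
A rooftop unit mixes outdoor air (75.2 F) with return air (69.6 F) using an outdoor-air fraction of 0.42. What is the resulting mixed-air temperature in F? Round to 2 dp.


T_mix = 0.42*75.2 + 0.58*69.6 = 71.95 F

71.95 F


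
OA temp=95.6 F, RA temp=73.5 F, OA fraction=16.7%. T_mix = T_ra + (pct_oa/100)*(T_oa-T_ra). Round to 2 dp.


T_mix = 73.5 + (16.7/100)*(95.6-73.5) = 77.19 F

77.19 F


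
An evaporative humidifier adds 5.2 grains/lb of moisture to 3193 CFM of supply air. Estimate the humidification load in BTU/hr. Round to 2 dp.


Q = 0.68 * 3193 * 5.2 = 11290.45 BTU/hr

11290.45 BTU/hr


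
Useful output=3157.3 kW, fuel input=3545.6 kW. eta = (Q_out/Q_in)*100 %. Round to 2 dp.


eta = (3157.3/3545.6)*100 = 89.05 %

89.05 %


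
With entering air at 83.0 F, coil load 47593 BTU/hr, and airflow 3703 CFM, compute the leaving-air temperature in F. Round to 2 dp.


dT = 47593/(1.08*3703) = 11.9005
T_leave = 83.0 - 11.9005 = 71.10 F

71.10 F


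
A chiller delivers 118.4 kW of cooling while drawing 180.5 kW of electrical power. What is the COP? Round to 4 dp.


COP = 118.4 / 180.5 = 0.6560

0.6560


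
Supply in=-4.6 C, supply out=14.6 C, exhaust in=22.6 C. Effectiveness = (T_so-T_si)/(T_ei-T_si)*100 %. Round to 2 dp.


eff = (14.6-(-4.6))/(22.6-(-4.6))*100 = 70.59 %

70.59 %


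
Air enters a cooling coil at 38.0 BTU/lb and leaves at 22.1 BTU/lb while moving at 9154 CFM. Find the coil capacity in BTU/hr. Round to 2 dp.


Q = 4.5 * 9154 * (38.0 - 22.1) = 654968.70 BTU/hr

654968.70 BTU/hr


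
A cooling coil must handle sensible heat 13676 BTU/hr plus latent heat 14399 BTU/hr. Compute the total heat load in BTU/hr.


Qt = 13676 + 14399 = 28075 BTU/hr

28075 BTU/hr


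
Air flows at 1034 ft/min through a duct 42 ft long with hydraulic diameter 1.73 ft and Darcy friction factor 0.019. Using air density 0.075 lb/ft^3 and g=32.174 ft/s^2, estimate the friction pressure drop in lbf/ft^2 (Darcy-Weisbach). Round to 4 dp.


v_fps = 1034/60 = 17.2333 ft/s
dp = 0.019*(42/1.73)*0.075*17.2333^2/(2*32.174) = 0.1597 lbf/ft^2

0.1597 lbf/ft^2


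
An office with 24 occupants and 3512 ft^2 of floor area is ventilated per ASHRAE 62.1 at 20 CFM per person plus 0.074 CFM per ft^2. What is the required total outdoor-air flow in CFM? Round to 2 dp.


Total = 24*20 + 3512*0.074 = 739.89 CFM

739.89 CFM


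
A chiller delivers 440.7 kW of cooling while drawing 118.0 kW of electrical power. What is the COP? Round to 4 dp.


COP = 440.7 / 118.0 = 3.7347

3.7347


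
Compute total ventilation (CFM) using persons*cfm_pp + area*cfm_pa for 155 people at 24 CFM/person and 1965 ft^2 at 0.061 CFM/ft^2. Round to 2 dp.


Total = 155*24 + 1965*0.061 = 3839.87 CFM

3839.87 CFM


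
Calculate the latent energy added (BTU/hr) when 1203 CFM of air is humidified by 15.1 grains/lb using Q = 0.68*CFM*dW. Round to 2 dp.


Q = 0.68 * 1203 * 15.1 = 12352.40 BTU/hr

12352.40 BTU/hr


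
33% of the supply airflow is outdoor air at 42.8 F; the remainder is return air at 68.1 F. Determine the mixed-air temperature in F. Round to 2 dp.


T_mix = 0.33*42.8 + 0.67*68.1 = 59.75 F

59.75 F


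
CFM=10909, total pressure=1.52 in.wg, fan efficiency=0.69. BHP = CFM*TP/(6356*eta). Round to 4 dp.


BHP = 10909 * 1.52 / (6356 * 0.69) = 3.7809 hp

3.7809 hp


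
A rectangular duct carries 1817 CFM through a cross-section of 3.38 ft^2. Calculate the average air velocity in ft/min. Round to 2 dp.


V = 1817 / 3.38 = 537.57 ft/min

537.57 ft/min


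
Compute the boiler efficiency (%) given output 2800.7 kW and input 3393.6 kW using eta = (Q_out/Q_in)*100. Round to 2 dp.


eta = (2800.7/3393.6)*100 = 82.53 %

82.53 %


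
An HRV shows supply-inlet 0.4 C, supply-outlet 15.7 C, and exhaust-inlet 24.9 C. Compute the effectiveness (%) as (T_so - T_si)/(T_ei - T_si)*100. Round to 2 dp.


eff = (15.7-0.4)/(24.9-0.4)*100 = 62.45 %

62.45 %


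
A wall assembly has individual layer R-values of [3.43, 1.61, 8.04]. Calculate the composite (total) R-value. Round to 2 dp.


R_total = 3.43 + 1.61 + 8.04 = 13.08

13.08


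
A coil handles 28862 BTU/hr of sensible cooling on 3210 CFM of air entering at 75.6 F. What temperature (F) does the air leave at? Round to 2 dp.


dT = 28862/(1.08*3210) = 8.3253
T_leave = 75.6 - 8.3253 = 67.27 F

67.27 F


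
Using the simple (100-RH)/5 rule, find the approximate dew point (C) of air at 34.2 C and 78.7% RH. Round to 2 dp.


Td = 34.2 - (100-78.7)/5 = 29.94 C

29.94 C


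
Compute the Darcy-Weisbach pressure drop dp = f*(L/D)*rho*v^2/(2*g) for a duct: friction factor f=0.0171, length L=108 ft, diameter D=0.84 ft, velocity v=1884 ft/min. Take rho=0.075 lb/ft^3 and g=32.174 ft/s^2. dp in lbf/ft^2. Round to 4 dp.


v_fps = 1884/60 = 31.4 ft/s
dp = 0.0171*(108/0.84)*0.075*31.4^2/(2*32.174) = 2.5265 lbf/ft^2

2.5265 lbf/ft^2


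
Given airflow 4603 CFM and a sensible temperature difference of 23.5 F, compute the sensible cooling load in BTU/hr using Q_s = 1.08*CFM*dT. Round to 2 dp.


Q = 1.08 * 4603 * 23.5 = 116824.14 BTU/hr

116824.14 BTU/hr


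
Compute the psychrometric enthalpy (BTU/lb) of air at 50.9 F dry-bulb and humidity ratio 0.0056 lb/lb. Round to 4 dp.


h = 0.24*50.9 + 0.0056*(1061+0.444*50.9) = 18.2842 BTU/lb

18.2842 BTU/lb


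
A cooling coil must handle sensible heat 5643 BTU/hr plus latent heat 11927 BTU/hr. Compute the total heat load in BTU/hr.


Qt = 5643 + 11927 = 17570 BTU/hr

17570 BTU/hr


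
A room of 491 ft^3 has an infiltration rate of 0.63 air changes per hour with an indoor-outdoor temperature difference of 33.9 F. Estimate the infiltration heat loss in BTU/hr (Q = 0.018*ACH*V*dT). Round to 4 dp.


Q = 0.018 * 0.63 * 491 * 33.9 = 188.7532 BTU/hr

188.7532 BTU/hr


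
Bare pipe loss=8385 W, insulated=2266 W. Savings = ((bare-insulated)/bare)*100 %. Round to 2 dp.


Savings = ((8385-2266)/8385)*100 = 72.98 %

72.98 %


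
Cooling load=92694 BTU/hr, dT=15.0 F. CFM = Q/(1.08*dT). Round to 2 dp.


CFM = 92694 / (1.08 * 15.0) = 5721.85

5721.85 CFM


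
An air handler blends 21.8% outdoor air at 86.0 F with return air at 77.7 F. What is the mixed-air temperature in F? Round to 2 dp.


T_mix = 77.7 + (21.8/100)*(86.0-77.7) = 79.51 F

79.51 F


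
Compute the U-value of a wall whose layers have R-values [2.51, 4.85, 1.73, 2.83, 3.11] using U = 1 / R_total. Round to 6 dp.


R_total = 2.51 + 4.85 + 1.73 + 2.83 + 3.11 = 15.03
U = 1/15.03 = 0.066534

0.066534


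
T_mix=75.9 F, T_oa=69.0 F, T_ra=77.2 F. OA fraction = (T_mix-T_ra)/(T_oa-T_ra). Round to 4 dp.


frac = (75.9 - 77.2) / (69.0 - 77.2) = 0.1585

0.1585


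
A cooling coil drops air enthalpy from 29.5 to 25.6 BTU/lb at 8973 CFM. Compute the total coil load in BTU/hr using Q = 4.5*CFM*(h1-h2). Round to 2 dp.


Q = 4.5 * 8973 * (29.5 - 25.6) = 157476.15 BTU/hr

157476.15 BTU/hr


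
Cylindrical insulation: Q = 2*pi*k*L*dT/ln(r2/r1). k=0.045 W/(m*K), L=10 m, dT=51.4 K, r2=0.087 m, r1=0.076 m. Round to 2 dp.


Q = 2*pi*0.045*10*51.4/ln(0.087/0.076) = 1075.13 W

1075.13 W


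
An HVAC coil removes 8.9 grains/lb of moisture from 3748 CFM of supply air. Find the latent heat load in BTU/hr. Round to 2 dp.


Q = 0.68 * 3748 * 8.9 = 22682.90 BTU/hr

22682.90 BTU/hr


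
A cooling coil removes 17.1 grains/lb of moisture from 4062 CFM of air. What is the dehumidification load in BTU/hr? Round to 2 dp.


Q = 0.68 * 4062 * 17.1 = 47232.94 BTU/hr

47232.94 BTU/hr


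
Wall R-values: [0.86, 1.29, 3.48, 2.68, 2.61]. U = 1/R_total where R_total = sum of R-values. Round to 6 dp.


R_total = 0.86 + 1.29 + 3.48 + 2.68 + 2.61 = 10.92
U = 1/10.92 = 0.091575

0.091575


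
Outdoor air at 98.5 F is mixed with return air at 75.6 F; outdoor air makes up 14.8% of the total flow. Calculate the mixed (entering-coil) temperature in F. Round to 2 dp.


T_mix = 75.6 + (14.8/100)*(98.5-75.6) = 78.99 F

78.99 F


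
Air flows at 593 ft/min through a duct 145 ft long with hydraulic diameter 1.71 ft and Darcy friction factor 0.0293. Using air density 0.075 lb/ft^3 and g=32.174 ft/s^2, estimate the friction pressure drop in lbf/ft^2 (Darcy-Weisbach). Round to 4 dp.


v_fps = 593/60 = 9.8833 ft/s
dp = 0.0293*(145/1.71)*0.075*9.8833^2/(2*32.174) = 0.2829 lbf/ft^2

0.2829 lbf/ft^2


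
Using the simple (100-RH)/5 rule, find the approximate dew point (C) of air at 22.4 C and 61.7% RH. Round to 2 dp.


Td = 22.4 - (100-61.7)/5 = 14.74 C

14.74 C


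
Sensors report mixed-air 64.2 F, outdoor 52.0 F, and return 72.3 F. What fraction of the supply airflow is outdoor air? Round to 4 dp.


frac = (64.2 - 72.3) / (52.0 - 72.3) = 0.3990

0.3990


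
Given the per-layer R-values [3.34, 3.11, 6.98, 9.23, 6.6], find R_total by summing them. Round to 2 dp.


R_total = 3.34 + 3.11 + 6.98 + 9.23 + 6.6 = 29.26

29.26


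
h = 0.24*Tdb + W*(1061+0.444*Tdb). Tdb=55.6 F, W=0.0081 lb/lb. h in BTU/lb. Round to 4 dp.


h = 0.24*55.6 + 0.0081*(1061+0.444*55.6) = 22.1381 BTU/lb

22.1381 BTU/lb


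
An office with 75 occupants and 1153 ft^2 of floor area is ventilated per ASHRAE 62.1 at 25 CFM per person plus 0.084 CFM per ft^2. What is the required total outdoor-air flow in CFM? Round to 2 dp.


Total = 75*25 + 1153*0.084 = 1971.85 CFM

1971.85 CFM


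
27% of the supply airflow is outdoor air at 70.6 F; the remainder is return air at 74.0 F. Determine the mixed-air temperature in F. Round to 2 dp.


T_mix = 0.27*70.6 + 0.73*74.0 = 73.08 F

73.08 F


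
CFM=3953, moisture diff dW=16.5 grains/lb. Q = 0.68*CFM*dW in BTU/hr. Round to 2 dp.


Q = 0.68 * 3953 * 16.5 = 44352.66 BTU/hr

44352.66 BTU/hr


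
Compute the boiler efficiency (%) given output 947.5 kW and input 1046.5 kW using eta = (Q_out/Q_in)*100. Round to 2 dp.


eta = (947.5/1046.5)*100 = 90.54 %

90.54 %


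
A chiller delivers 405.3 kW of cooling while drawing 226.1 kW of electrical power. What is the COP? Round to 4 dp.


COP = 405.3 / 226.1 = 1.7926

1.7926


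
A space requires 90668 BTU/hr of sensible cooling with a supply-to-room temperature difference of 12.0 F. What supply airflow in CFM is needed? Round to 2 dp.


CFM = 90668 / (1.08 * 12.0) = 6995.99

6995.99 CFM
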